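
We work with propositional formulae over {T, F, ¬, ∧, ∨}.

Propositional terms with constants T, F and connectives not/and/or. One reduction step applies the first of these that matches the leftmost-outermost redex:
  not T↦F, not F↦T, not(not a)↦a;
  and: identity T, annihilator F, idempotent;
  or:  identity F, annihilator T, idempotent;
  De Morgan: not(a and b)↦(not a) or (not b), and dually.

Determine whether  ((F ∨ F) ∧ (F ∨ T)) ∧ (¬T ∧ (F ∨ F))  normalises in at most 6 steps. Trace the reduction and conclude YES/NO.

Answer: YES — reaches normal form F in 3 ≤ 6 steps

Reduction:
  start: ((F ∨ F) ∧ (F ∨ T)) ∧ (¬T ∧ (F ∨ F))
  step 1: (F ∧ (F ∨ T)) ∧ (¬T ∧ (F ∨ F))
  step 2: F ∧ (¬T ∧ (F ∨ F))
  step 3: F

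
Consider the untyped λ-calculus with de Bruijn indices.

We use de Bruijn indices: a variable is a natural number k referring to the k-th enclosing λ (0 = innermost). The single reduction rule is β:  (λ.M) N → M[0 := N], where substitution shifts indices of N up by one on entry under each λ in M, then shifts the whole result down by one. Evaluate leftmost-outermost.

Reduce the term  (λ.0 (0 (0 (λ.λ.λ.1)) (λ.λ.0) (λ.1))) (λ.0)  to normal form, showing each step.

  start: (λ.0 (0 (0 (λ.λ.λ.1)) (λ.λ.0) (λ.1))) (λ.0)
  step 1: (λ.0) ((λ.0) ((λ.0) (λ.λ.λ.1)) (λ.λ.0) (λ.λ.0))
  step 2: (λ.0) ((λ.0) (λ.λ.λ.1)) (λ.λ.0) (λ.λ.0)
  step 3: (λ.0) (λ.λ.λ.1) (λ.λ.0) (λ.λ.0)
  step 4: (λ.λ.λ.1) (λ.λ.0) (λ.λ.0)
  step 5: (λ.λ.1) (λ.λ.0)
  step 6: λ.λ.λ.0

Answer: normal form = λ.λ.λ.0  (in 6 steps)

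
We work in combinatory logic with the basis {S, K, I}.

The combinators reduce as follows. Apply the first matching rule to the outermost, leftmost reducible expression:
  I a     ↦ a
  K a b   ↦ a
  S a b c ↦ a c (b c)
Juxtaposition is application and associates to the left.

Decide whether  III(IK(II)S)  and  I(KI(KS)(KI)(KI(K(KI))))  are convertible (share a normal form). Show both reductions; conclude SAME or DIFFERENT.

Answer: SAME — A ⇓ I, B ⇓ I

Reduction:
Term A:
  start: III(IK(II)S)
  [1] II(IK(II)S)
  [2] I(IK(II)S)
  [3] IK(II)S
  [4] K(II)S
  [5] II
  [6] I

Term B:
  start: I(KI(KS)(KI)(KI(K(KI))))
  [1] KI(KS)(KI)(KI(K(KI)))
  [2] I(KI)(KI(K(KI)))
  [3] KI(KI(K(KI)))
  [4] I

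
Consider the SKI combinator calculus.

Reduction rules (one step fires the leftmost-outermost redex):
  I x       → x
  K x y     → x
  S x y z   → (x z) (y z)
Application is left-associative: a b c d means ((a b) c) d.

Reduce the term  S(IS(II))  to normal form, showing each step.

Answer: normal form = S(SI)  (in 2 steps)

Reduction:
  start: S(IS(II))
  →1  S(S(II))
  →2  S(SI)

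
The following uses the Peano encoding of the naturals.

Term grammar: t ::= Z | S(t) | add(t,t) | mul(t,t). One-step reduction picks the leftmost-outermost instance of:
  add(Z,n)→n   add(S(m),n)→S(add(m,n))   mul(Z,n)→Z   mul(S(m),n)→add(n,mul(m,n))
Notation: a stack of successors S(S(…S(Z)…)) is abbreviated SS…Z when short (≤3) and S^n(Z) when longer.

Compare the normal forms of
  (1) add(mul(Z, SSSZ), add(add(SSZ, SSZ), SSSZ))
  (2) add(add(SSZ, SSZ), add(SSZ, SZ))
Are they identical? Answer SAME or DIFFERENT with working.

Answer: SAME — A ⇓ S^7(Z), B ⇓ S^7(Z)

Reduction:
Term A:
  start: add(mul(Z, SSSZ), add(add(SSZ, SSZ), SSSZ))
  →1  add(Z, add(add(SSZ, SSZ), SSSZ))
  →2  add(add(SSZ, SSZ), SSSZ)
  →3  add(S(add(SZ, SSZ)), SSSZ)
  →4  S(add(add(SZ, SSZ), SSSZ))
  →5  S(add(S(add(Z, SSZ)), SSSZ))
  →6  S(S(add(add(Z, SSZ), SSSZ)))
  →7  S(S(add(SSZ, SSSZ)))
  →8  S(S(S(add(SZ, SSSZ))))
  →9  S(S(S(S(add(Z, SSSZ)))))
  →10  S^7(Z)

Term B:
  start: add(add(SSZ, SSZ), add(SSZ, SZ))
  →1  add(S(add(SZ, SSZ)), add(SSZ, SZ))
  →2  S(add(add(SZ, SSZ), add(SSZ, SZ)))
  →3  S(add(S(add(Z, SSZ)), add(SSZ, SZ)))
  →4  S(S(add(add(Z, SSZ), add(SSZ, SZ))))
  →5  S(S(add(SSZ, add(SSZ, SZ))))
  →6  S(S(S(add(SZ, add(SSZ, SZ)))))
  →7  S(S(S(S(add(Z, add(SSZ, SZ))))))
  →8  S(S(S(S(add(SSZ, SZ)))))
  →9  S(S(S(S(S(add(SZ, SZ))))))
  →10  S(S(S(S(S(S(add(Z, SZ)))))))
  →11  S^7(Z)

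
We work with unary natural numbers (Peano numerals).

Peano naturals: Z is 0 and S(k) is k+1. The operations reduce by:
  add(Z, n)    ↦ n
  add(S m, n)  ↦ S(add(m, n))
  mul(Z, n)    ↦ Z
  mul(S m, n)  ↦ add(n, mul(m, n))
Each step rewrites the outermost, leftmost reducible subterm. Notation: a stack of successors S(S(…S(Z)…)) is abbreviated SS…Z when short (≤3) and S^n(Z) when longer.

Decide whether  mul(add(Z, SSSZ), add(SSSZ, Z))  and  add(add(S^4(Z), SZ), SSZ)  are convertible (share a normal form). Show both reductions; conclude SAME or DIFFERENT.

Term A:
  start: mul(add(Z, SSSZ), add(SSSZ, Z))
  →1  mul(SSSZ, add(SSSZ, Z))
  →2  add(add(SSSZ, Z), mul(SSZ, add(SSSZ, Z)))
  →3  add(S(add(SSZ, Z)), mul(SSZ, add(SSSZ, Z)))
  →4  S(add(add(SSZ, Z), mul(SSZ, add(SSSZ, Z))))
  →5  S(add(S(add(SZ, Z)), mul(SSZ, add(SSSZ, Z))))
  →6  S(S(add(add(SZ, Z), mul(SSZ, add(SSSZ, Z)))))
  →7  S(S(add(S(add(Z, Z)), mul(SSZ, add(SSSZ, Z)))))
  →8  S(S(S(add(add(Z, Z), mul(SSZ, add(SSSZ, Z))))))
  →9  S(S(S(add(Z, mul(SSZ, add(SSSZ, Z))))))
  →10  S(S(S(mul(SSZ, add(SSSZ, Z)))))
  →11  S(S(S(add(add(SSSZ, Z), mul(SZ, add(SSSZ, Z))))))
  →12  S(S(S(add(S(add(SSZ, Z)), mul(SZ, add(SSSZ, Z))))))
  →13  S(S(S(S(add(add(SSZ, Z), mul(SZ, add(SSSZ, Z)))))))
  →14  S(S(S(S(add(S(add(SZ, Z)), mul(SZ, add(SSSZ, Z)))))))
  →15  S(S(S(S(S(add(add(SZ, Z), mul(SZ, add(SSSZ, Z))))))))
  →16  S(S(S(S(S(add(S(add(Z, Z)), mul(SZ, add(SSSZ, Z))))))))
  →17  S(S(S(S(S(S(add(add(Z, Z), mul(SZ, add(SSSZ, Z)))))))))
  →18  S(S(S(S(S(S(add(Z, mul(SZ, add(SSSZ, Z)))))))))
  →19  S(S(S(S(S(S(mul(SZ, add(SSSZ, Z))))))))
  →20  S(S(S(S(S(S(add(add(SSSZ, Z), mul(Z, add(SSSZ, Z)))))))))
  →21  S(S(S(S(S(S(add(S(add(SSZ, Z)), mul(Z, add(SSSZ, Z)))))))))
  →22  S(S(S(S(S(S(S(add(add(SSZ, Z), mul(Z, add(SSSZ, Z))))))))))
  →23  S(S(S(S(S(S(S(add(S(add(SZ, Z)), mul(Z, add(SSSZ, Z))))))))))
  →24  S(S(S(S(S(S(S(S(add(add(SZ, Z), mul(Z, add(SSSZ, Z)))))))))))
  →25  S(S(S(S(S(S(S(S(add(S(add(Z, Z)), mul(Z, add(SSSZ, Z)))))))))))
  →26  S(S(S(S(S(S(S(S(S(add(add(Z, Z), mul(Z, add(SSSZ, Z))))))))))))
  →27  S(S(S(S(S(S(S(S(S(add(Z, mul(Z, add(SSSZ, Z))))))))))))
  →28  S(S(S(S(S(S(S(S(S(mul(Z, add(SSSZ, Z)))))))))))
  →29  S^9(Z)

Term B:
  start: add(add(S^4(Z), SZ), SSZ)
  →1  add(S(add(SSSZ, SZ)), SSZ)
  →2  S(add(add(SSSZ, SZ), SSZ))
  →3  S(add(S(add(SSZ, SZ)), SSZ))
  →4  S(S(add(add(SSZ, SZ), SSZ)))
  →5  S(S(add(S(add(SZ, SZ)), SSZ)))
  →6  S(S(S(add(add(SZ, SZ), SSZ))))
  →7  S(S(S(add(S(add(Z, SZ)), SSZ))))
  →8  S(S(S(S(add(add(Z, SZ), SSZ)))))
  →9  S(S(S(S(add(SZ, SSZ)))))
  →10  S(S(S(S(S(add(Z, SSZ))))))
  →11  S^7(Z)

Answer: DIFFERENT — A ⇓ S^9(Z), B ⇓ S^7(Z)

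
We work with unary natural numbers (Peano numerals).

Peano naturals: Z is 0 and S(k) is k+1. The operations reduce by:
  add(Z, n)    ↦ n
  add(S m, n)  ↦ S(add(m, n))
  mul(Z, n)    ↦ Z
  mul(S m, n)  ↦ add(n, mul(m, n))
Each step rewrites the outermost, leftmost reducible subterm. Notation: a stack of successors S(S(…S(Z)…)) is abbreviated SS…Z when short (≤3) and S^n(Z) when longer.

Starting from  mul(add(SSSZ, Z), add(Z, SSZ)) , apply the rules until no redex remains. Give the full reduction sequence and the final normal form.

  start: mul(add(SSSZ, Z), add(Z, SSZ))
  →1  mul(S(add(SSZ, Z)), add(Z, SSZ))
  →2  add(add(Z, SSZ), mul(add(SSZ, Z), add(Z, SSZ)))
  →3  add(SSZ, mul(add(SSZ, Z), add(Z, SSZ)))
  →4  S(add(SZ, mul(add(SSZ, Z), add(Z, SSZ))))
  →5  S(S(add(Z, mul(add(SSZ, Z), add(Z, SSZ)))))
  →6  S(S(mul(add(SSZ, Z), add(Z, SSZ))))
  →7  S(S(mul(S(add(SZ, Z)), add(Z, SSZ))))
  →8  S(S(add(add(Z, SSZ), mul(add(SZ, Z), add(Z, SSZ)))))
  →9  S(S(add(SSZ, mul(add(SZ, Z), add(Z, SSZ)))))
  →10  S(S(S(add(SZ, mul(add(SZ, Z), add(Z, SSZ))))))
  →11  S(S(S(S(add(Z, mul(add(SZ, Z), add(Z, SSZ)))))))
  →12  S(S(S(S(mul(add(SZ, Z), add(Z, SSZ))))))
  →13  S(S(S(S(mul(S(add(Z, Z)), add(Z, SSZ))))))
  →14  S(S(S(S(add(add(Z, SSZ), mul(add(Z, Z), add(Z, SSZ)))))))
  →15  S(S(S(S(add(SSZ, mul(add(Z, Z), add(Z, SSZ)))))))
  →16  S(S(S(S(S(add(SZ, mul(add(Z, Z), add(Z, SSZ))))))))
  →17  S(S(S(S(S(S(add(Z, mul(add(Z, Z), add(Z, SSZ)))))))))
  →18  S(S(S(S(S(S(mul(add(Z, Z), add(Z, SSZ))))))))
  →19  S(S(S(S(S(S(mul(Z, add(Z, SSZ))))))))
  →20  S^6(Z)

Answer: normal form = S^6(Z)  (in 20 steps)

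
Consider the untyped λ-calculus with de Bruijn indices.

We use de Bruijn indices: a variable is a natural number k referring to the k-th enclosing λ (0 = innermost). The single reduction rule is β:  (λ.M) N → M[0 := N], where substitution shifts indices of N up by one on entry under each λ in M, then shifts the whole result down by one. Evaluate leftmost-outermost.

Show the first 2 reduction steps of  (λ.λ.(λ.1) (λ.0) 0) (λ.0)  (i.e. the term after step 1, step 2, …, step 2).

Answer: after 2 steps: λ.0 0

Derivation:
  start: (λ.λ.(λ.1) (λ.0) 0) (λ.0)
  [1] λ.(λ.1) (λ.0) 0
  [2] λ.0 0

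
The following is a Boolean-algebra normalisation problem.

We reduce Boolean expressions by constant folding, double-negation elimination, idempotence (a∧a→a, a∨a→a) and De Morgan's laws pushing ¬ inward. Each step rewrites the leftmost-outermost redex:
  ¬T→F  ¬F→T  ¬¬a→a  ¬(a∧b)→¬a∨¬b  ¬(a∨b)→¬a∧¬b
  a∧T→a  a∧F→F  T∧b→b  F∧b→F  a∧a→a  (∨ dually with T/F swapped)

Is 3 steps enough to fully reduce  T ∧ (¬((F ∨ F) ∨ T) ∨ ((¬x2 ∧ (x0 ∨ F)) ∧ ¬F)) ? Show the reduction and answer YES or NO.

Answer: NO — after 3 steps the term is ((¬F ∧ ¬F) ∧ ¬T) ∨ ((¬x2 ∧ (x0 ∨ F)) ∧ ¬F), not yet normal

Working:
  start: T ∧ (¬((F ∨ F) ∨ T) ∨ ((¬x2 ∧ (x0 ∨ F)) ∧ ¬F))
  [1] ¬((F ∨ F) ∨ T) ∨ ((¬x2 ∧ (x0 ∨ F)) ∧ ¬F)
  [2] (¬(F ∨ F) ∧ ¬T) ∨ ((¬x2 ∧ (x0 ∨ F)) ∧ ¬F)
  [3] ((¬F ∧ ¬F) ∧ ¬T) ∨ ((¬x2 ∧ (x0 ∨ F)) ∧ ¬F)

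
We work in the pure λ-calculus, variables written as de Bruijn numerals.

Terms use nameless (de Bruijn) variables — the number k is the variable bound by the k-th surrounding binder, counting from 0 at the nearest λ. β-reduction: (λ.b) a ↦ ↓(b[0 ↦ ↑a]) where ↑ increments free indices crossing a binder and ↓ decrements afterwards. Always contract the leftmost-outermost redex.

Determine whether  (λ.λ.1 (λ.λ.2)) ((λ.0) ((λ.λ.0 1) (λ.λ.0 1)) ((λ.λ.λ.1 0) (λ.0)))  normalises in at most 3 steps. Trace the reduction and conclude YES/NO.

Answer: NO — after 3 steps the term is λ.(λ.0 (λ.λ.0 1)) ((λ.λ.λ.1 0) (λ.0)) (λ.λ.2), not yet normal

Working:
  start: (λ.λ.1 (λ.λ.2)) ((λ.0) ((λ.λ.0 1) (λ.λ.0 1)) ((λ.λ.λ.1 0) (λ.0)))
  →1  λ.(λ.0) ((λ.λ.0 1) (λ.λ.0 1)) ((λ.λ.λ.1 0) (λ.0)) (λ.λ.2)
  →2  λ.(λ.λ.0 1) (λ.λ.0 1) ((λ.λ.λ.1 0) (λ.0)) (λ.λ.2)
  →3  λ.(λ.0 (λ.λ.0 1)) ((λ.λ.λ.1 0) (λ.0)) (λ.λ.2)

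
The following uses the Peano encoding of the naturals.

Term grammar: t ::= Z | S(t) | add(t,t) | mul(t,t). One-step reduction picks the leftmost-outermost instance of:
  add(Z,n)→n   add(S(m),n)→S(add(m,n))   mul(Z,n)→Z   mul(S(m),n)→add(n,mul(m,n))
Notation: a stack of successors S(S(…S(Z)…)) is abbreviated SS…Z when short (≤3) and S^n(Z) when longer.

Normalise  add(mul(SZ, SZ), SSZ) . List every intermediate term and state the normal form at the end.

Answer: normal form = SSSZ  (in 6 steps)

Derivation:
  start: add(mul(SZ, SZ), SSZ)
  step 1: add(add(SZ, mul(Z, SZ)), SSZ)
  step 2: add(S(add(Z, mul(Z, SZ))), SSZ)
  step 3: S(add(add(Z, mul(Z, SZ)), SSZ))
  step 4: S(add(mul(Z, SZ), SSZ))
  step 5: S(add(Z, SSZ))
  step 6: SSSZ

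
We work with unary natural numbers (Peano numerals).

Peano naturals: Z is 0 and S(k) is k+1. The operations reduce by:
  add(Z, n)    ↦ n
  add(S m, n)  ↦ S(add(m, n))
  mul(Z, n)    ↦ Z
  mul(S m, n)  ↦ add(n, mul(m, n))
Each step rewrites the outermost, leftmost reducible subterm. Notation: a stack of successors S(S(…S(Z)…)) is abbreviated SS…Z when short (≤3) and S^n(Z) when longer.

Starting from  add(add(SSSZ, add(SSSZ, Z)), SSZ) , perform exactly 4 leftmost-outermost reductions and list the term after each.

Answer: after 4 steps: S(S(add(add(SZ, add(SSSZ, Z)), SSZ)))

Working:
  start: add(add(SSSZ, add(SSSZ, Z)), SSZ)
  →1  add(S(add(SSZ, add(SSSZ, Z))), SSZ)
  →2  S(add(add(SSZ, add(SSSZ, Z)), SSZ))
  →3  S(add(S(add(SZ, add(SSSZ, Z))), SSZ))
  →4  S(S(add(add(SZ, add(SSSZ, Z)), SSZ)))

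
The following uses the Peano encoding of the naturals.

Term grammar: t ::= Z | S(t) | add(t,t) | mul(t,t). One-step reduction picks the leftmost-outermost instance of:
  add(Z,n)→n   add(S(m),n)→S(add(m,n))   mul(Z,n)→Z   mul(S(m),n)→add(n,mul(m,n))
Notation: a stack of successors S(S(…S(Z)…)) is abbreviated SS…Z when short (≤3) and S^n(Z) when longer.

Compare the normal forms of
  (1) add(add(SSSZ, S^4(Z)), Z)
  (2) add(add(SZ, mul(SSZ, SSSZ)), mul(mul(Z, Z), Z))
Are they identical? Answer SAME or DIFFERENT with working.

Term A:
  start: add(add(SSSZ, S^4(Z)), Z)
  step 1: add(S(add(SSZ, S^4(Z))), Z)
  step 2: S(add(add(SSZ, S^4(Z)), Z))
  step 3: S(add(S(add(SZ, S^4(Z))), Z))
  step 4: S(S(add(add(SZ, S^4(Z)), Z)))
  step 5: S(S(add(S(add(Z, S^4(Z))), Z)))
  step 6: S(S(S(add(add(Z, S^4(Z)), Z))))
  step 7: S(S(S(add(S^4(Z), Z))))
  step 8: S(S(S(S(add(SSSZ, Z)))))
  step 9: S(S(S(S(S(add(SSZ, Z))))))
  step 10: S(S(S(S(S(S(add(SZ, Z)))))))
  step 11: S(S(S(S(S(S(S(add(Z, Z))))))))
  step 12: S^7(Z)

Term B:
  start: add(add(SZ, mul(SSZ, SSSZ)), mul(mul(Z, Z), Z))
  step 1: add(S(add(Z, mul(SSZ, SSSZ))), mul(mul(Z, Z), Z))
  step 2: S(add(add(Z, mul(SSZ, SSSZ)), mul(mul(Z, Z), Z)))
  step 3: S(add(mul(SSZ, SSSZ), mul(mul(Z, Z), Z)))
  step 4: S(add(add(SSSZ, mul(SZ, SSSZ)), mul(mul(Z, Z), Z)))
  step 5: S(add(S(add(SSZ, mul(SZ, SSSZ))), mul(mul(Z, Z), Z)))
  step 6: S(S(add(add(SSZ, mul(SZ, SSSZ)), mul(mul(Z, Z), Z))))
  step 7: S(S(add(S(add(SZ, mul(SZ, SSSZ))), mul(mul(Z, Z), Z))))
  step 8: S(S(S(add(add(SZ, mul(SZ, SSSZ)), mul(mul(Z, Z), Z)))))
  step 9: S(S(S(add(S(add(Z, mul(SZ, SSSZ))), mul(mul(Z, Z), Z)))))
  step 10: S(S(S(S(add(add(Z, mul(SZ, SSSZ)), mul(mul(Z, Z), Z))))))
  step 11: S(S(S(S(add(mul(SZ, SSSZ), mul(mul(Z, Z), Z))))))
  step 12: S(S(S(S(add(add(SSSZ, mul(Z, SSSZ)), mul(mul(Z, Z), Z))))))
  step 13: S(S(S(S(add(S(add(SSZ, mul(Z, SSSZ))), mul(mul(Z, Z), Z))))))
  step 14: S(S(S(S(S(add(add(SSZ, mul(Z, SSSZ)), mul(mul(Z, Z), Z)))))))
  step 15: S(S(S(S(S(add(S(add(SZ, mul(Z, SSSZ))), mul(mul(Z, Z), Z)))))))
  step 16: S(S(S(S(S(S(add(add(SZ, mul(Z, SSSZ)), mul(mul(Z, Z), Z))))))))
  step 17: S(S(S(S(S(S(add(S(add(Z, mul(Z, SSSZ))), mul(mul(Z, Z), Z))))))))
  step 18: S(S(S(S(S(S(S(add(add(Z, mul(Z, SSSZ)), mul(mul(Z, Z), Z)))))))))
  step 19: S(S(S(S(S(S(S(add(mul(Z, SSSZ), mul(mul(Z, Z), Z)))))))))
  step 20: S(S(S(S(S(S(S(add(Z, mul(mul(Z, Z), Z)))))))))
  step 21: S(S(S(S(S(S(S(mul(mul(Z, Z), Z))))))))
  step 22: S(S(S(S(S(S(S(mul(Z, Z))))))))
  step 23: S^7(Z)

Answer: SAME — A ⇓ S^7(Z), B ⇓ S^7(Z)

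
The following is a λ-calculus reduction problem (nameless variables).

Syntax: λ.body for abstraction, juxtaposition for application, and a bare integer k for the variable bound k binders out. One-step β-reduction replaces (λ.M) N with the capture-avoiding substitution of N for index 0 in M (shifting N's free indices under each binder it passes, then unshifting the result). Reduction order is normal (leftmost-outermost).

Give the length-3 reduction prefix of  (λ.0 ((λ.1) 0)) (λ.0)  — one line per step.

  start: (λ.0 ((λ.1) 0)) (λ.0)
  step 1: (λ.0) ((λ.λ.0) (λ.0))
  step 2: (λ.λ.0) (λ.0)
  step 3: λ.0

Answer: after 3 steps: λ.0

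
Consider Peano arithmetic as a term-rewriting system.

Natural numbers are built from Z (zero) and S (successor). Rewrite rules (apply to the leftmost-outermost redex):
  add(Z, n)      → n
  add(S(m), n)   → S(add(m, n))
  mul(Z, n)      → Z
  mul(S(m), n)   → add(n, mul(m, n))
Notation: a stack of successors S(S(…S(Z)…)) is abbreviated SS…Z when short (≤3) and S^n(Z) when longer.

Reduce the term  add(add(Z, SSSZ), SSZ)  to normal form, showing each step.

  start: add(add(Z, SSSZ), SSZ)
  step 1: add(SSSZ, SSZ)
  step 2: S(add(SSZ, SSZ))
  step 3: S(S(add(SZ, SSZ)))
  step 4: S(S(S(add(Z, SSZ))))
  step 5: S^5(Z)

Answer: normal form = S^5(Z)  (in 5 steps)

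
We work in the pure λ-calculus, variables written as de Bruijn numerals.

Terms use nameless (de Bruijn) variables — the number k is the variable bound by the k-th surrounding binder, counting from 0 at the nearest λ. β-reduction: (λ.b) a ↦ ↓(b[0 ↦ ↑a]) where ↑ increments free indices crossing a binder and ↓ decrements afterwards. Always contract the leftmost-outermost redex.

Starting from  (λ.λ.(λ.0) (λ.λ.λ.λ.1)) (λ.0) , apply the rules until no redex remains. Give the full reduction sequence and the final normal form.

Answer: normal form = λ.λ.λ.λ.λ.1  (in 2 steps)

Derivation:
  start: (λ.λ.(λ.0) (λ.λ.λ.λ.1)) (λ.0)
  →1  λ.(λ.0) (λ.λ.λ.λ.1)
  →2  λ.λ.λ.λ.λ.1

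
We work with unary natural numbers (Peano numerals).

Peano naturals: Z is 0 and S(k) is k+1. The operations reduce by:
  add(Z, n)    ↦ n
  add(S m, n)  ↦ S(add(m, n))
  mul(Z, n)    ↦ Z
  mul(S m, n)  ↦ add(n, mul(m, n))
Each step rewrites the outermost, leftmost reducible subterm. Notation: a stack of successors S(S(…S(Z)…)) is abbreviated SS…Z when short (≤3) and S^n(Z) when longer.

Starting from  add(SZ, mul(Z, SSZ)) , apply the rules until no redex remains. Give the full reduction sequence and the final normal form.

  start: add(SZ, mul(Z, SSZ))
  →1  S(add(Z, mul(Z, SSZ)))
  →2  S(mul(Z, SSZ))
  →3  SZ

Answer: normal form = SZ  (in 3 steps)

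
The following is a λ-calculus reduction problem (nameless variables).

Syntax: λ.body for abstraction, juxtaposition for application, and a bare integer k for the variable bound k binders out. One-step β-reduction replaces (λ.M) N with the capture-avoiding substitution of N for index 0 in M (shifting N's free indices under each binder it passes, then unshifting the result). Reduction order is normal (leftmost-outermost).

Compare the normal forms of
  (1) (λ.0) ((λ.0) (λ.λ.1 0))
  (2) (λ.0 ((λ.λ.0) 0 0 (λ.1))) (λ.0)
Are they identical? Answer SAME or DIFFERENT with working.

Answer: DIFFERENT — A ⇓ λ.λ.1 0, B ⇓ λ.λ.0

Working:
Term A:
  start: (λ.0) ((λ.0) (λ.λ.1 0))
  [1] (λ.0) (λ.λ.1 0)
  [2] λ.λ.1 0

Term B:
  start: (λ.0 ((λ.λ.0) 0 0 (λ.1))) (λ.0)
  [1] (λ.0) ((λ.λ.0) (λ.0) (λ.0) (λ.λ.0))
  [2] (λ.λ.0) (λ.0) (λ.0) (λ.λ.0)
  [3] (λ.0) (λ.0) (λ.λ.0)
  [4] (λ.0) (λ.λ.0)
  [5] λ.λ.0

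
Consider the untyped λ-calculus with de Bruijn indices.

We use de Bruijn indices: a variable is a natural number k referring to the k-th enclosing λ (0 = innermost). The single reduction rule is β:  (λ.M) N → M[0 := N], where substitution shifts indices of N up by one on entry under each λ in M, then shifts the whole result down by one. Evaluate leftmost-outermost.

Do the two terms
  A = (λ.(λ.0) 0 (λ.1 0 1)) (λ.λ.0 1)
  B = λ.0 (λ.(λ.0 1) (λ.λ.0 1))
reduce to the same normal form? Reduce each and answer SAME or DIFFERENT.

Answer: SAME — A ⇓ λ.0 (λ.λ.0 1), B ⇓ λ.0 (λ.λ.0 1)

Reduction:
Term A:
  start: (λ.(λ.0) 0 (λ.1 0 1)) (λ.λ.0 1)
  [1] (λ.0) (λ.λ.0 1) (λ.(λ.λ.0 1) 0 (λ.λ.0 1))
  [2] (λ.λ.0 1) (λ.(λ.λ.0 1) 0 (λ.λ.0 1))
  [3] λ.0 (λ.(λ.λ.0 1) 0 (λ.λ.0 1))
  [4] λ.0 (λ.(λ.0 1) (λ.λ.0 1))
  [5] λ.0 (λ.(λ.λ.0 1) 0)
  [6] λ.0 (λ.λ.0 1)

Term B:
  start: λ.0 (λ.(λ.0 1) (λ.λ.0 1))
  [1] λ.0 (λ.(λ.λ.0 1) 0)
  [2] λ.0 (λ.λ.0 1)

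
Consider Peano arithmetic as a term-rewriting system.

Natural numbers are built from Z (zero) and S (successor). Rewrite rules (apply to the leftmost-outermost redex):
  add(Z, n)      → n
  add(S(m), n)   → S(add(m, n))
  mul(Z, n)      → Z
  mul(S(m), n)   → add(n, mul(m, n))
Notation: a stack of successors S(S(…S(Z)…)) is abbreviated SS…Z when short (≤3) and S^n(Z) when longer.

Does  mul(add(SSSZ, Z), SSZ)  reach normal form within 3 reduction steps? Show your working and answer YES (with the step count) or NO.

  start: mul(add(SSSZ, Z), SSZ)
  →1  mul(S(add(SSZ, Z)), SSZ)
  →2  add(SSZ, mul(add(SSZ, Z), SSZ))
  →3  S(add(SZ, mul(add(SSZ, Z), SSZ)))

Answer: NO — after 3 steps the term is S(add(SZ, mul(add(SSZ, Z), SSZ))), not yet normal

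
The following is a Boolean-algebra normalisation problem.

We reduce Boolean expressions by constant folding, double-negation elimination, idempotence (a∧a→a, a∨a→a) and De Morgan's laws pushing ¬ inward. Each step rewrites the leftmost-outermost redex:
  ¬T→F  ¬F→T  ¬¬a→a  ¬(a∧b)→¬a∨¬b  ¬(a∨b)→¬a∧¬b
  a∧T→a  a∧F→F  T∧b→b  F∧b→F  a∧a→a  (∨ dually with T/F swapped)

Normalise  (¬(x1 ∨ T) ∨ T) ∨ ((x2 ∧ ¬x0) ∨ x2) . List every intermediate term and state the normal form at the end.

  start: (¬(x1 ∨ T) ∨ T) ∨ ((x2 ∧ ¬x0) ∨ x2)
  step 1: T ∨ ((x2 ∧ ¬x0) ∨ x2)
  step 2: T

Answer: normal form = T  (in 2 steps)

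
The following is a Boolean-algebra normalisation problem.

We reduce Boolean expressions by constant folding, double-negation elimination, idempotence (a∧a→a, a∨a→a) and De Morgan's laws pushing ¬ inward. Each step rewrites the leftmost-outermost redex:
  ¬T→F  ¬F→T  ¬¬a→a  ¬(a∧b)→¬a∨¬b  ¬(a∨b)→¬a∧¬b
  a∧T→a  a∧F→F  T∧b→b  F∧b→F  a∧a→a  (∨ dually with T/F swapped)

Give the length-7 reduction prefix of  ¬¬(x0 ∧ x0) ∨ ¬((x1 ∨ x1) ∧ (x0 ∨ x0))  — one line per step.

  start: ¬¬(x0 ∧ x0) ∨ ¬((x1 ∨ x1) ∧ (x0 ∨ x0))
  [1] (x0 ∧ x0) ∨ ¬((x1 ∨ x1) ∧ (x0 ∨ x0))
  [2] x0 ∨ ¬((x1 ∨ x1) ∧ (x0 ∨ x0))
  [3] x0 ∨ (¬(x1 ∨ x1) ∨ ¬(x0 ∨ x0))
  [4] x0 ∨ ((¬x1 ∧ ¬x1) ∨ ¬(x0 ∨ x0))
  [5] x0 ∨ (¬x1 ∨ ¬(x0 ∨ x0))
  [6] x0 ∨ (¬x1 ∨ (¬x0 ∧ ¬x0))
  [7] x0 ∨ (¬x1 ∨ ¬x0)

Answer: after 7 steps: x0 ∨ (¬x1 ∨ ¬x0)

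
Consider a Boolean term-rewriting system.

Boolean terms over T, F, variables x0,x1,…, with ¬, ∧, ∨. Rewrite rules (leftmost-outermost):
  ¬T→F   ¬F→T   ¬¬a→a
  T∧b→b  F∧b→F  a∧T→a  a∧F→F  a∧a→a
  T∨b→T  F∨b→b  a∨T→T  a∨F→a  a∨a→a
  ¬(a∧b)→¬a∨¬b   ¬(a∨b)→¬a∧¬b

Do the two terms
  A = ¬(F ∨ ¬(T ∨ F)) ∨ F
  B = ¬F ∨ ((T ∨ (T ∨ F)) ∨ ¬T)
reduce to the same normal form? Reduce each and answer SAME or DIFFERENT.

Term A:
  start: ¬(F ∨ ¬(T ∨ F)) ∨ F
  →1  ¬(F ∨ ¬(T ∨ F))
  →2  ¬F ∧ ¬¬(T ∨ F)
  →3  T ∧ ¬¬(T ∨ F)
  →4  ¬¬(T ∨ F)
  →5  T ∨ F
  →6  T

Term B:
  start: ¬F ∨ ((T ∨ (T ∨ F)) ∨ ¬T)
  →1  T ∨ ((T ∨ (T ∨ F)) ∨ ¬T)
  →2  T

Answer: SAME — A ⇓ T, B ⇓ T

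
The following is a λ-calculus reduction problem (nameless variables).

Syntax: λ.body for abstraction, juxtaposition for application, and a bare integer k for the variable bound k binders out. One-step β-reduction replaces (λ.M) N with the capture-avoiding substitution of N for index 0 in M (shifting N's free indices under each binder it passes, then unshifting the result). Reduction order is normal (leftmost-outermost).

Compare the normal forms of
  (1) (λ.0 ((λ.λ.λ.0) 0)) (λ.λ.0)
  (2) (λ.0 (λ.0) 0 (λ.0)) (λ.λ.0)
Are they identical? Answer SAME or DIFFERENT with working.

Term A:
  start: (λ.0 ((λ.λ.λ.0) 0)) (λ.λ.0)
  step 1: (λ.λ.0) ((λ.λ.λ.0) (λ.λ.0))
  step 2: λ.0

Term B:
  start: (λ.0 (λ.0) 0 (λ.0)) (λ.λ.0)
  step 1: (λ.λ.0) (λ.0) (λ.λ.0) (λ.0)
  step 2: (λ.0) (λ.λ.0) (λ.0)
  step 3: (λ.λ.0) (λ.0)
  step 4: λ.0

Answer: SAME — A ⇓ λ.0, B ⇓ λ.0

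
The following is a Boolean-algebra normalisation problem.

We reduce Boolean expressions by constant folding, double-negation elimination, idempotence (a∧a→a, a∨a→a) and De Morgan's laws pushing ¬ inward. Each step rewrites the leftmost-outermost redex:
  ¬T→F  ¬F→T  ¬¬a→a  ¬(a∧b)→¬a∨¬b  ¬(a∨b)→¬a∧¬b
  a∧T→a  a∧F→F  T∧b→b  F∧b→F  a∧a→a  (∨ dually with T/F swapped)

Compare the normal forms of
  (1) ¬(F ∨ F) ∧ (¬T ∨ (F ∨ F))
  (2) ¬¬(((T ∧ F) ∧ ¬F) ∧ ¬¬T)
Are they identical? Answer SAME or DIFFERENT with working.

Answer: SAME — A ⇓ F, B ⇓ F

Reduction:
Term A:
  start: ¬(F ∨ F) ∧ (¬T ∨ (F ∨ F))
  step 1: (¬F ∧ ¬F) ∧ (¬T ∨ (F ∨ F))
  step 2: ¬F ∧ (¬T ∨ (F ∨ F))
  step 3: T ∧ (¬T ∨ (F ∨ F))
  step 4: ¬T ∨ (F ∨ F)
  step 5: F ∨ (F ∨ F)
  step 6: F ∨ F
  step 7: F

Term B:
  start: ¬¬(((T ∧ F) ∧ ¬F) ∧ ¬¬T)
  step 1: ((T ∧ F) ∧ ¬F) ∧ ¬¬T
  step 2: (F ∧ ¬F) ∧ ¬¬T
  step 3: F ∧ ¬¬T
  step 4: F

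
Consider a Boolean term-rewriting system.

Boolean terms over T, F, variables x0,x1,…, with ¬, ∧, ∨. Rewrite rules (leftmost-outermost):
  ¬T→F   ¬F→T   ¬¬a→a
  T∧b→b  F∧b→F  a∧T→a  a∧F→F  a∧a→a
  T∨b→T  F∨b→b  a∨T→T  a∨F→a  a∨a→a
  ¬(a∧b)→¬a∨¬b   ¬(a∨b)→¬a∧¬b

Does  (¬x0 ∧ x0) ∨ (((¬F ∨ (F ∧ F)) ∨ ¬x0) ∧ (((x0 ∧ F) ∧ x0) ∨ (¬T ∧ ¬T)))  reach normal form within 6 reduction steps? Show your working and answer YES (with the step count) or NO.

Answer: NO — after 6 steps the term is (¬x0 ∧ x0) ∨ (F ∨ (¬T ∧ ¬T)), not yet normal

Reduction:
  start: (¬x0 ∧ x0) ∨ (((¬F ∨ (F ∧ F)) ∨ ¬x0) ∧ (((x0 ∧ F) ∧ x0) ∨ (¬T ∧ ¬T)))
  step 1: (¬x0 ∧ x0) ∨ (((T ∨ (F ∧ F)) ∨ ¬x0) ∧ (((x0 ∧ F) ∧ x0) ∨ (¬T ∧ ¬T)))
  step 2: (¬x0 ∧ x0) ∨ ((T ∨ ¬x0) ∧ (((x0 ∧ F) ∧ x0) ∨ (¬T ∧ ¬T)))
  step 3: (¬x0 ∧ x0) ∨ (T ∧ (((x0 ∧ F) ∧ x0) ∨ (¬T ∧ ¬T)))
  step 4: (¬x0 ∧ x0) ∨ (((x0 ∧ F) ∧ x0) ∨ (¬T ∧ ¬T))
  step 5: (¬x0 ∧ x0) ∨ ((F ∧ x0) ∨ (¬T ∧ ¬T))
  step 6: (¬x0 ∧ x0) ∨ (F ∨ (¬T ∧ ¬T))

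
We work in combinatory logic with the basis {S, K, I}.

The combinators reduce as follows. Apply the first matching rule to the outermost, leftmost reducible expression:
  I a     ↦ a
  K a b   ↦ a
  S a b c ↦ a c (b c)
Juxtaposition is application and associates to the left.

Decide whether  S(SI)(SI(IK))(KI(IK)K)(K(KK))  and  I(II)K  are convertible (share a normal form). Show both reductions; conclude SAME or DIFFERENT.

Term A:
  start: S(SI)(SI(IK))(KI(IK)K)(K(KK))
  →1  SI(KI(IK)K)(SI(IK)(KI(IK)K))(K(KK))
  →2  I(SI(IK)(KI(IK)K))(KI(IK)K(SI(IK)(KI(IK)K)))(K(KK))
  →3  SI(IK)(KI(IK)K)(KI(IK)K(SI(IK)(KI(IK)K)))(K(KK))
  →4  I(KI(IK)K)(IK(KI(IK)K))(KI(IK)K(SI(IK)(KI(IK)K)))(K(KK))
  →5  KI(IK)K(IK(KI(IK)K))(KI(IK)K(SI(IK)(KI(IK)K)))(K(KK))
  →6  IK(IK(KI(IK)K))(KI(IK)K(SI(IK)(KI(IK)K)))(K(KK))
  →7  K(IK(KI(IK)K))(KI(IK)K(SI(IK)(KI(IK)K)))(K(KK))
  →8  IK(KI(IK)K)(K(KK))
  →9  K(KI(IK)K)(K(KK))
  →10  KI(IK)K
  →11  IK
  →12  K

Term B:
  start: I(II)K
  →1  IIK
  →2  IK
  →3  K

Answer: SAME — A ⇓ K, B ⇓ K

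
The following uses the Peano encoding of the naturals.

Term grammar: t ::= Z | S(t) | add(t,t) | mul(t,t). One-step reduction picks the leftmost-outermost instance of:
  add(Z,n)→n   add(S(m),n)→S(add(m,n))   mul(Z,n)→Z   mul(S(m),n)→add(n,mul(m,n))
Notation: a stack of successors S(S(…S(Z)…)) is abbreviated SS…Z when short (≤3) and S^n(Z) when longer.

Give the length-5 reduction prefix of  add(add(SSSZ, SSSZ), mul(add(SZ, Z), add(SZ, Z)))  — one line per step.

Answer: after 5 steps: S(S(add(S(add(Z, SSSZ)), mul(add(SZ, Z), add(SZ, Z)))))

Derivation:
  start: add(add(SSSZ, SSSZ), mul(add(SZ, Z), add(SZ, Z)))
  →1  add(S(add(SSZ, SSSZ)), mul(add(SZ, Z), add(SZ, Z)))
  →2  S(add(add(SSZ, SSSZ), mul(add(SZ, Z), add(SZ, Z))))
  →3  S(add(S(add(SZ, SSSZ)), mul(add(SZ, Z), add(SZ, Z))))
  →4  S(S(add(add(SZ, SSSZ), mul(add(SZ, Z), add(SZ, Z)))))
  →5  S(S(add(S(add(Z, SSSZ)), mul(add(SZ, Z), add(SZ, Z)))))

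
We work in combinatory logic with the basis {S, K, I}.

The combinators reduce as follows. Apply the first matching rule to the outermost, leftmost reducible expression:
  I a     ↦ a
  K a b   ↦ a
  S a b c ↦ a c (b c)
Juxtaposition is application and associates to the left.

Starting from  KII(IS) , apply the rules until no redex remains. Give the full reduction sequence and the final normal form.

  start: KII(IS)
  step 1: I(IS)
  step 2: IS
  step 3: S

Answer: normal form = S  (in 3 steps)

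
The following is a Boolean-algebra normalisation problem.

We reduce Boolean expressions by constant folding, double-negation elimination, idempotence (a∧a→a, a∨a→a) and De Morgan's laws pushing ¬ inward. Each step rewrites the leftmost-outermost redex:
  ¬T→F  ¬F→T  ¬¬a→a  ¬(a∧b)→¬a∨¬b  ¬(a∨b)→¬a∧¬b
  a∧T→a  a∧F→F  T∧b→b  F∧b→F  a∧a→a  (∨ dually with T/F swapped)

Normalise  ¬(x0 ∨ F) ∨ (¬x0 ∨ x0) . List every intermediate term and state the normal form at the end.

  start: ¬(x0 ∨ F) ∨ (¬x0 ∨ x0)
  step 1: (¬x0 ∧ ¬F) ∨ (¬x0 ∨ x0)
  step 2: (¬x0 ∧ T) ∨ (¬x0 ∨ x0)
  step 3: ¬x0 ∨ (¬x0 ∨ x0)

Answer: normal form = ¬x0 ∨ (¬x0 ∨ x0)  (in 3 steps)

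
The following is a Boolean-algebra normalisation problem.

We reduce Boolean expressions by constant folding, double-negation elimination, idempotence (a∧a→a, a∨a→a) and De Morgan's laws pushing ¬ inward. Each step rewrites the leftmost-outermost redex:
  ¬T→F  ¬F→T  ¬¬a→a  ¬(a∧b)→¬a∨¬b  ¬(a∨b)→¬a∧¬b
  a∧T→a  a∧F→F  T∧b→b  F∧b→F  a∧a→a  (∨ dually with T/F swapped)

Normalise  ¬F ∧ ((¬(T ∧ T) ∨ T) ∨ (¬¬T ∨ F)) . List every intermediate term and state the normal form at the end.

Answer: normal form = T  (in 4 steps)

Reduction:
  start: ¬F ∧ ((¬(T ∧ T) ∨ T) ∨ (¬¬T ∨ F))
  [1] T ∧ ((¬(T ∧ T) ∨ T) ∨ (¬¬T ∨ F))
  [2] (¬(T ∧ T) ∨ T) ∨ (¬¬T ∨ F)
  [3] T ∨ (¬¬T ∨ F)
  [4] T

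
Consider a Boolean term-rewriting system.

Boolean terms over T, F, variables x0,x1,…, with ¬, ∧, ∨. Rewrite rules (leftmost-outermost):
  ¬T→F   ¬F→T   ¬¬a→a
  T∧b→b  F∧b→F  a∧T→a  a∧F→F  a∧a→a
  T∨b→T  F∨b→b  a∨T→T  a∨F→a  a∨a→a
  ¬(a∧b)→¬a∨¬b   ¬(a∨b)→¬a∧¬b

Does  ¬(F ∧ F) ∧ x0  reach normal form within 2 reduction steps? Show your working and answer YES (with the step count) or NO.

Answer: NO — after 2 steps the term is ¬F ∧ x0, not yet normal

Working:
  start: ¬(F ∧ F) ∧ x0
  →1  (¬F ∨ ¬F) ∧ x0
  →2  ¬F ∧ x0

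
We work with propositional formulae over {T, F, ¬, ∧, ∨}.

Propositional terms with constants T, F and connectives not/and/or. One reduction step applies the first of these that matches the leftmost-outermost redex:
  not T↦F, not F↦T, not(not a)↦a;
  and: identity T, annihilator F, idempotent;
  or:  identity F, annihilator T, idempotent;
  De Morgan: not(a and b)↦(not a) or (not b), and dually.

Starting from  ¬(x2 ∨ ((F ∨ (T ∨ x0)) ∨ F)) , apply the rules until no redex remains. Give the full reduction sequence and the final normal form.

Answer: normal form = F  (in 10 steps)

Reduction:
  start: ¬(x2 ∨ ((F ∨ (T ∨ x0)) ∨ F))
  step 1: ¬x2 ∧ ¬((F ∨ (T ∨ x0)) ∨ F)
  step 2: ¬x2 ∧ (¬(F ∨ (T ∨ x0)) ∧ ¬F)
  step 3: ¬x2 ∧ ((¬F ∧ ¬(T ∨ x0)) ∧ ¬F)
  step 4: ¬x2 ∧ ((T ∧ ¬(T ∨ x0)) ∧ ¬F)
  step 5: ¬x2 ∧ (¬(T ∨ x0) ∧ ¬F)
  step 6: ¬x2 ∧ ((¬T ∧ ¬x0) ∧ ¬F)
  step 7: ¬x2 ∧ ((F ∧ ¬x0) ∧ ¬F)
  step 8: ¬x2 ∧ (F ∧ ¬F)
  step 9: ¬x2 ∧ F
  step 10: F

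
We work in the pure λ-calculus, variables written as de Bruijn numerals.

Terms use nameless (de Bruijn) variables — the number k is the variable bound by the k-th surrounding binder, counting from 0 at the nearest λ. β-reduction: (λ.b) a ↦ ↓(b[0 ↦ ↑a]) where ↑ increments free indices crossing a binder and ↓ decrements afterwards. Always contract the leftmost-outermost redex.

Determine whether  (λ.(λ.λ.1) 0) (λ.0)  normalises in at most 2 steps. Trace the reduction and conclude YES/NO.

Answer: YES — reaches normal form λ.λ.0 in 2 ≤ 2 steps

Reduction:
  start: (λ.(λ.λ.1) 0) (λ.0)
  →1  (λ.λ.1) (λ.0)
  →2  λ.λ.0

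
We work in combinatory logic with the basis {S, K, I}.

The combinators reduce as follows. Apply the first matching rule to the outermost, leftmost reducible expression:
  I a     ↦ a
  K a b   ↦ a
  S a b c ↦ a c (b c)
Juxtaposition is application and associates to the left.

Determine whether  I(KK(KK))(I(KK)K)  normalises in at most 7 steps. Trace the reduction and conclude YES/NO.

  start: I(KK(KK))(I(KK)K)
  →1  KK(KK)(I(KK)K)
  →2  K(I(KK)K)
  →3  K(KKK)
  →4  KK

Answer: YES — reaches normal form KK in 4 ≤ 7 steps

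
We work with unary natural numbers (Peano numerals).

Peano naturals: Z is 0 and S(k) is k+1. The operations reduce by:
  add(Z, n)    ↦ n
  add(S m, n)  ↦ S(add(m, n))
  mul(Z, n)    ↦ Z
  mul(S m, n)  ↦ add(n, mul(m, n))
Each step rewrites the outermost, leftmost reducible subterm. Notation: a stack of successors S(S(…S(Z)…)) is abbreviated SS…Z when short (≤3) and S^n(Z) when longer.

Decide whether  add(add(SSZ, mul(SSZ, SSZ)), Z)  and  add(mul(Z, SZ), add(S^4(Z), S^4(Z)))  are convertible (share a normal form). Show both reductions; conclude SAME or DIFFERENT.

Term A:
  start: add(add(SSZ, mul(SSZ, SSZ)), Z)
  →1  add(S(add(SZ, mul(SSZ, SSZ))), Z)
  →2  S(add(add(SZ, mul(SSZ, SSZ)), Z))
  →3  S(add(S(add(Z, mul(SSZ, SSZ))), Z))
  →4  S(S(add(add(Z, mul(SSZ, SSZ)), Z)))
  →5  S(S(add(mul(SSZ, SSZ), Z)))
  →6  S(S(add(add(SSZ, mul(SZ, SSZ)), Z)))
  →7  S(S(add(S(add(SZ, mul(SZ, SSZ))), Z)))
  →8  S(S(S(add(add(SZ, mul(SZ, SSZ)), Z))))
  →9  S(S(S(add(S(add(Z, mul(SZ, SSZ))), Z))))
  →10  S(S(S(S(add(add(Z, mul(SZ, SSZ)), Z)))))
  →11  S(S(S(S(add(mul(SZ, SSZ), Z)))))
  →12  S(S(S(S(add(add(SSZ, mul(Z, SSZ)), Z)))))
  →13  S(S(S(S(add(S(add(SZ, mul(Z, SSZ))), Z)))))
  →14  S(S(S(S(S(add(add(SZ, mul(Z, SSZ)), Z))))))
  →15  S(S(S(S(S(add(S(add(Z, mul(Z, SSZ))), Z))))))
  →16  S(S(S(S(S(S(add(add(Z, mul(Z, SSZ)), Z)))))))
  →17  S(S(S(S(S(S(add(mul(Z, SSZ), Z)))))))
  →18  S(S(S(S(S(S(add(Z, Z)))))))
  →19  S^6(Z)

Term B:
  start: add(mul(Z, SZ), add(S^4(Z), S^4(Z)))
  →1  add(Z, add(S^4(Z), S^4(Z)))
  →2  add(S^4(Z), S^4(Z))
  →3  S(add(SSSZ, S^4(Z)))
  →4  S(S(add(SSZ, S^4(Z))))
  →5  S(S(S(add(SZ, S^4(Z)))))
  →6  S(S(S(S(add(Z, S^4(Z))))))
  →7  S^8(Z)

Answer: DIFFERENT — A ⇓ S^6(Z), B ⇓ S^8(Z)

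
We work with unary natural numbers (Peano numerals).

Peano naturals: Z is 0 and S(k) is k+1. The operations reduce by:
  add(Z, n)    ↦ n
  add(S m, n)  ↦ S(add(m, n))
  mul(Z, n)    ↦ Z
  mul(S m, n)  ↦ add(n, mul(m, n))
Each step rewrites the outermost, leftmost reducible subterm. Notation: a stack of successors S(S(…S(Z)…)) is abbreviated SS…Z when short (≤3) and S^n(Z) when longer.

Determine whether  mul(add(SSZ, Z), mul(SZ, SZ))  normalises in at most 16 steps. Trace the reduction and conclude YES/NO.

Answer: NO — after 16 steps the term is S(S(mul(add(Z, Z), mul(SZ, SZ)))), not yet normal

Derivation:
  start: mul(add(SSZ, Z), mul(SZ, SZ))
  step 1: mul(S(add(SZ, Z)), mul(SZ, SZ))
  step 2: add(mul(SZ, SZ), mul(add(SZ, Z), mul(SZ, SZ)))
  step 3: add(add(SZ, mul(Z, SZ)), mul(add(SZ, Z), mul(SZ, SZ)))
  step 4: add(S(add(Z, mul(Z, SZ))), mul(add(SZ, Z), mul(SZ, SZ)))
  step 5: S(add(add(Z, mul(Z, SZ)), mul(add(SZ, Z), mul(SZ, SZ))))
  step 6: S(add(mul(Z, SZ), mul(add(SZ, Z), mul(SZ, SZ))))
  step 7: S(add(Z, mul(add(SZ, Z), mul(SZ, SZ))))
  step 8: S(mul(add(SZ, Z), mul(SZ, SZ)))
  step 9: S(mul(S(add(Z, Z)), mul(SZ, SZ)))
  step 10: S(add(mul(SZ, SZ), mul(add(Z, Z), mul(SZ, SZ))))
  step 11: S(add(add(SZ, mul(Z, SZ)), mul(add(Z, Z), mul(SZ, SZ))))
  step 12: S(add(S(add(Z, mul(Z, SZ))), mul(add(Z, Z), mul(SZ, SZ))))
  step 13: S(S(add(add(Z, mul(Z, SZ)), mul(add(Z, Z), mul(SZ, SZ)))))
  step 14: S(S(add(mul(Z, SZ), mul(add(Z, Z), mul(SZ, SZ)))))
  step 15: S(S(add(Z, mul(add(Z, Z), mul(SZ, SZ)))))
  step 16: S(S(mul(add(Z, Z), mul(SZ, SZ))))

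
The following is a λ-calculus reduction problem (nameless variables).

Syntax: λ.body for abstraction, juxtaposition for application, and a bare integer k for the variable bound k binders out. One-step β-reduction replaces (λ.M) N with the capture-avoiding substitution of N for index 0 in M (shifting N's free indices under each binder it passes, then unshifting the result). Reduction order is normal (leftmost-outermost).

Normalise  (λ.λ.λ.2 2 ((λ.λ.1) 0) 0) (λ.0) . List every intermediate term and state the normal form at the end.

Answer: normal form = λ.λ.0  (in 5 steps)

Derivation:
  start: (λ.λ.λ.2 2 ((λ.λ.1) 0) 0) (λ.0)
  [1] λ.λ.(λ.0) (λ.0) ((λ.λ.1) 0) 0
  [2] λ.λ.(λ.0) ((λ.λ.1) 0) 0
  [3] λ.λ.(λ.λ.1) 0 0
  [4] λ.λ.(λ.1) 0
  [5] λ.λ.0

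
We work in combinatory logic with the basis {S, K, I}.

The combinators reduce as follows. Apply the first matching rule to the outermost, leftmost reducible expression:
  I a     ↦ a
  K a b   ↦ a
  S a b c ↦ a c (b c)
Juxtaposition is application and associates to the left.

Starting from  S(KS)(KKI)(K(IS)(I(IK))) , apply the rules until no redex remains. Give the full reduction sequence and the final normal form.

Answer: normal form = S(KS)  (in 5 steps)

Reduction:
  start: S(KS)(KKI)(K(IS)(I(IK)))
  →1  KS(K(IS)(I(IK)))(KKI(K(IS)(I(IK))))
  →2  S(KKI(K(IS)(I(IK))))
  →3  S(K(K(IS)(I(IK))))
  →4  S(K(IS))
  →5  S(KS)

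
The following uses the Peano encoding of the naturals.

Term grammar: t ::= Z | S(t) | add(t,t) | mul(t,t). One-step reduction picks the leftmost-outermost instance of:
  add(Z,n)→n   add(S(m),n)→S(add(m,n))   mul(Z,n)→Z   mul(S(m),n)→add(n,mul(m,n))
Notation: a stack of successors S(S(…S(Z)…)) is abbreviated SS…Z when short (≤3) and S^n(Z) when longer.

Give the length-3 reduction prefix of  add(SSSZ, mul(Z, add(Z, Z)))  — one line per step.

  start: add(SSSZ, mul(Z, add(Z, Z)))
  step 1: S(add(SSZ, mul(Z, add(Z, Z))))
  step 2: S(S(add(SZ, mul(Z, add(Z, Z)))))
  step 3: S(S(S(add(Z, mul(Z, add(Z, Z))))))

Answer: after 3 steps: S(S(S(add(Z, mul(Z, add(Z, Z))))))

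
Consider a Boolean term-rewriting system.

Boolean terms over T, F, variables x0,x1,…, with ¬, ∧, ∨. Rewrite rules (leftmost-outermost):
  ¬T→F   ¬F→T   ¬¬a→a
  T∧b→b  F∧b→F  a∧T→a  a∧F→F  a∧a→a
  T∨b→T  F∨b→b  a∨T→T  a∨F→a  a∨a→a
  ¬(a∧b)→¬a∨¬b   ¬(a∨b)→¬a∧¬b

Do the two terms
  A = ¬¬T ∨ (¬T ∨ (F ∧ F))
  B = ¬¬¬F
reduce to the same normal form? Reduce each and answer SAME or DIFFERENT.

Term A:
  start: ¬¬T ∨ (¬T ∨ (F ∧ F))
  →1  T ∨ (¬T ∨ (F ∧ F))
  →2  T

Term B:
  start: ¬¬¬F
  →1  ¬F
  →2  T

Answer: SAME — A ⇓ T, B ⇓ T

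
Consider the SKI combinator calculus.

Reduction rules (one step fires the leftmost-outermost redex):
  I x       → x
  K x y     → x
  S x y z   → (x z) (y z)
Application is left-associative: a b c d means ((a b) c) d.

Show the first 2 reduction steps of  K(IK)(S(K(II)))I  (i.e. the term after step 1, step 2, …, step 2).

  start: K(IK)(S(K(II)))I
  [1] IKI
  [2] KI

Answer: after 2 steps: KI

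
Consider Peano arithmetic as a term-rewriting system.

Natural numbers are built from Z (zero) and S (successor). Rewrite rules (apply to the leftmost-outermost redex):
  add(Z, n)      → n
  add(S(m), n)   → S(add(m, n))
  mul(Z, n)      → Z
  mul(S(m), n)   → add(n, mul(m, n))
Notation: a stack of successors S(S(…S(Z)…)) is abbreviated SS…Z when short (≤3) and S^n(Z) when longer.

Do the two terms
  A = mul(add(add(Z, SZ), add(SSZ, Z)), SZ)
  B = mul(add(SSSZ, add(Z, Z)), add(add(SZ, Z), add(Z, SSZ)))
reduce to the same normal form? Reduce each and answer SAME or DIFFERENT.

Answer: DIFFERENT — A ⇓ SSSZ, B ⇓ S^9(Z)

Derivation:
Term A:
  start: mul(add(add(Z, SZ), add(SSZ, Z)), SZ)
  [1] mul(add(SZ, add(SSZ, Z)), SZ)
  [2] mul(S(add(Z, add(SSZ, Z))), SZ)
  [3] add(SZ, mul(add(Z, add(SSZ, Z)), SZ))
  [4] S(add(Z, mul(add(Z, add(SSZ, Z)), SZ)))
  [5] S(mul(add(Z, add(SSZ, Z)), SZ))
  [6] S(mul(add(SSZ, Z), SZ))
  [7] S(mul(S(add(SZ, Z)), SZ))
  [8] S(add(SZ, mul(add(SZ, Z), SZ)))
  [9] S(S(add(Z, mul(add(SZ, Z), SZ))))
  [10] S(S(mul(add(SZ, Z), SZ)))
  [11] S(S(mul(S(add(Z, Z)), SZ)))
  [12] S(S(add(SZ, mul(add(Z, Z), SZ))))
  [13] S(S(S(add(Z, mul(add(Z, Z), SZ)))))
  [14] S(S(S(mul(add(Z, Z), SZ))))
  [15] S(S(S(mul(Z, SZ))))
  [16] SSSZ

Term B:
  start: mul(add(SSSZ, add(Z, Z)), add(add(SZ, Z), add(Z, SSZ)))
  [1] mul(S(add(SSZ, add(Z, Z))), add(add(SZ, Z), add(Z, SSZ)))
  [2] add(add(add(SZ, Z), add(Z, SSZ)), mul(add(SSZ, add(Z, Z)), add(add(SZ, Z), add(Z, SSZ))))
  [3] add(add(S(add(Z, Z)), add(Z, SSZ)), mul(add(SSZ, add(Z, Z)), add(add(SZ, Z), add(Z, SSZ))))
  [4] add(S(add(add(Z, Z), add(Z, SSZ))), mul(add(SSZ, add(Z, Z)), add(add(SZ, Z), add(Z, SSZ))))
  [5] S(add(add(add(Z, Z), add(Z, SSZ)), mul(add(SSZ, add(Z, Z)), add(add(SZ, Z), add(Z, SSZ)))))
  [6] S(add(add(Z, add(Z, SSZ)), mul(add(SSZ, add(Z, Z)), add(add(SZ, Z), add(Z, SSZ)))))
  [7] S(add(add(Z, SSZ), mul(add(SSZ, add(Z, Z)), add(add(SZ, Z), add(Z, SSZ)))))
  [8] S(add(SSZ, mul(add(SSZ, add(Z, Z)), add(add(SZ, Z), add(Z, SSZ)))))
  [9] S(S(add(SZ, mul(add(SSZ, add(Z, Z)), add(add(SZ, Z), add(Z, SSZ))))))
  [10] S(S(S(add(Z, mul(add(SSZ, add(Z, Z)), add(add(SZ, Z), add(Z, SSZ)))))))
  [11] S(S(S(mul(add(SSZ, add(Z, Z)), add(add(SZ, Z), add(Z, SSZ))))))
  [12] S(S(S(mul(S(add(SZ, add(Z, Z))), add(add(SZ, Z), add(Z, SSZ))))))
  [13] S(S(S(add(add(add(SZ, Z), add(Z, SSZ)), mul(add(SZ, add(Z, Z)), add(add(SZ, Z), add(Z, SSZ)))))))
  [14] S(S(S(add(add(S(add(Z, Z)), add(Z, SSZ)), mul(add(SZ, add(Z, Z)), add(add(SZ, Z), add(Z, SSZ)))))))
  [15] S(S(S(add(S(add(add(Z, Z), add(Z, SSZ))), mul(add(SZ, add(Z, Z)), add(add(SZ, Z), add(Z, SSZ)))))))
  [16] S(S(S(S(add(add(add(Z, Z), add(Z, SSZ)), mul(add(SZ, add(Z, Z)), add(add(SZ, Z), add(Z, SSZ))))))))
  [17] S(S(S(S(add(add(Z, add(Z, SSZ)), mul(add(SZ, add(Z, Z)), add(add(SZ, Z), add(Z, SSZ))))))))
  [18] S(S(S(S(add(add(Z, SSZ), mul(add(SZ, add(Z, Z)), add(add(SZ, Z), add(Z, SSZ))))))))
  [19] S(S(S(S(add(SSZ, mul(add(SZ, add(Z, Z)), add(add(SZ, Z), add(Z, SSZ))))))))
  [20] S(S(S(S(S(add(SZ, mul(add(SZ, add(Z, Z)), add(add(SZ, Z), add(Z, SSZ)))))))))
  [21] S(S(S(S(S(S(add(Z, mul(add(SZ, add(Z, Z)), add(add(SZ, Z), add(Z, SSZ))))))))))
  [22] S(S(S(S(S(S(mul(add(SZ, add(Z, Z)), add(add(SZ, Z), add(Z, SSZ)))))))))
  [23] S(S(S(S(S(S(mul(S(add(Z, add(Z, Z))), add(add(SZ, Z), add(Z, SSZ)))))))))
  [24] S(S(S(S(S(S(add(add(add(SZ, Z), add(Z, SSZ)), mul(add(Z, add(Z, Z)), add(add(SZ, Z), add(Z, SSZ))))))))))
  [25] S(S(S(S(S(S(add(add(S(add(Z, Z)), add(Z, SSZ)), mul(add(Z, add(Z, Z)), add(add(SZ, Z), add(Z, SSZ))))))))))
  [26] S(S(S(S(S(S(add(S(add(add(Z, Z), add(Z, SSZ))), mul(add(Z, add(Z, Z)), add(add(SZ, Z), add(Z, SSZ))))))))))
  [27] S(S(S(S(S(S(S(add(add(add(Z, Z), add(Z, SSZ)), mul(add(Z, add(Z, Z)), add(add(SZ, Z), add(Z, SSZ)))))))))))
  [28] S(S(S(S(S(S(S(add(add(Z, add(Z, SSZ)), mul(add(Z, add(Z, Z)), add(add(SZ, Z), add(Z, SSZ)))))))))))
  [29] S(S(S(S(S(S(S(add(add(Z, SSZ), mul(add(Z, add(Z, Z)), add(add(SZ, Z), add(Z, SSZ)))))))))))
  [30] S(S(S(S(S(S(S(add(SSZ, mul(add(Z, add(Z, Z)), add(add(SZ, Z), add(Z, SSZ)))))))))))
  [31] S(S(S(S(S(S(S(S(add(SZ, mul(add(Z, add(Z, Z)), add(add(SZ, Z), add(Z, SSZ))))))))))))
  [32] S(S(S(S(S(S(S(S(S(add(Z, mul(add(Z, add(Z, Z)), add(add(SZ, Z), add(Z, SSZ)))))))))))))
  [33] S(S(S(S(S(S(S(S(S(mul(add(Z, add(Z, Z)), add(add(SZ, Z), add(Z, SSZ))))))))))))
  [34] S(S(S(S(S(S(S(S(S(mul(add(Z, Z), add(add(SZ, Z), add(Z, SSZ))))))))))))
  [35] S(S(S(S(S(S(S(S(S(mul(Z, add(add(SZ, Z), add(Z, SSZ))))))))))))
  [36] S^9(Z)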